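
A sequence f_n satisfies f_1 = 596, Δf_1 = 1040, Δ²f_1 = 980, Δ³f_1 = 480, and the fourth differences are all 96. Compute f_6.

Build the table forward from the leading diagonal:
Fourth differences: 96, 96, 96, 96, 96, 96
Third differences: 480, 576, 672, 768, 864, 960
Second differences: 980, 1460, 2036, 2708, 3476, 4340
First differences: 1040, 2020, 3480, 5516, 8224, 11700
f: 596, 1636, 3656, 7136, 12652, 20876

20876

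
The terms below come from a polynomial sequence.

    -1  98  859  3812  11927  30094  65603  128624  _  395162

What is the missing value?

Using the first 8 terms:
D1: 99, 761, 2953, 8115, 18167, 35509, 63021
D2: 662, 2192, 5162, 10052, 17342, 27512
D3: 1530, 2970, 4890, 7290, 10170
D4: 1440, 1920, 2400, 2880
D5: 480, 480, 480
Constant fifth difference = 480.
Extend forward: 2880 + 480 = 3360;  10170 + 3360 = 13530;  27512 + 13530 = 41042;  63021 + 41042 = 104063;  128624 + 104063 = 232687

232687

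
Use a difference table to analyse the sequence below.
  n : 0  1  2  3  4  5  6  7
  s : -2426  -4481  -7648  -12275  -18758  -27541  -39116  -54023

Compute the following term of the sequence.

First differences: -2055  -3167  -4627  -6483  -8783  -11575  -14907
Second differences: -1112  -1460  -1856  -2300  -2792  -3332
Third differences: -348  -396  -444  -492  -540
Fourth differences: -48  -48  -48  -48
Fourth differences constant at -48.
-540 − 48 = -588;  -3332 − 588 = -3920;  -14907 − 3920 = -18827;  -54023 − 18827 = -72850

-72850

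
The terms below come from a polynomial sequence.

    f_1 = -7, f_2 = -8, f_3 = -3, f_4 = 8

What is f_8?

112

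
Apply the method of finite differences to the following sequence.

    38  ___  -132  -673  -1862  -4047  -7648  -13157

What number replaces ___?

Using the last 6 terms:
Δ: -541  -1189  -2185  -3601  -5509
Δ²: -648  -996  -1416  -1908
Δ³: -348  -420  -492
Δ⁴: -72  -72
Constant fourth difference = -72.
Extend backward: -348 + 72 = -276;  -648 + 276 = -372;  -541 + 372 = -169;  -132 + 169 = 37

37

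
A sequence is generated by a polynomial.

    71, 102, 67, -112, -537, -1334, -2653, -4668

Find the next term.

-7577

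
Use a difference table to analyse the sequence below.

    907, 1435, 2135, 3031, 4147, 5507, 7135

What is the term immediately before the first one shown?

527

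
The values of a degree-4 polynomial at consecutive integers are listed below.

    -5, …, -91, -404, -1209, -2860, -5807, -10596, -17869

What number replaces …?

-12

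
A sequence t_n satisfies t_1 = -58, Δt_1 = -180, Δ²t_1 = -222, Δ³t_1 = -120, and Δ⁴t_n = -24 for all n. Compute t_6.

-4498

Build the table forward from the leading diagonal:
D4: -24  -24  -24  -24  -24  -24
D3: -120  -144  -168  -192  -216  -240
D2: -222  -342  -486  -654  -846  -1062
D1: -180  -402  -744  -1230  -1884  -2730
t: -58  -238  -640  -1384  -2614  -4498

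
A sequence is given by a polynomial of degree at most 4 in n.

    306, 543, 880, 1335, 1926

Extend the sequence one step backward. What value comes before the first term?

151

D1: 237  337  455  591
D2: 100  118  136
D3: 18  18
The third differences are constant at 18.
Work back: 100 − 18 = 82;  237 − 82 = 155;  306 − 155 = 151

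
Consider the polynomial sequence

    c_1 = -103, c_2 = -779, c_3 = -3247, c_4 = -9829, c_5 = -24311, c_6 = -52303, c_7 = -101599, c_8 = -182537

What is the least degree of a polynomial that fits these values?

First differences: -676, -2468, -6582, -14482, -27992, -49296, -80938
Second differences: -1792, -4114, -7900, -13510, -21304, -31642
Third differences: -2322, -3786, -5610, -7794, -10338
Fourth differences: -1464, -1824, -2184, -2544
Fifth differences: -360, -360, -360
The fifth differences are constant, so the polynomial has degree 5.

5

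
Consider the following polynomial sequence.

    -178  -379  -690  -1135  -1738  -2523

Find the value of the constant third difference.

-24

Δ: -201, -311, -445, -603, -785
Δ²: -110, -134, -158, -182
Δ³: -24, -24, -24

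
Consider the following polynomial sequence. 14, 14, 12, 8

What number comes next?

2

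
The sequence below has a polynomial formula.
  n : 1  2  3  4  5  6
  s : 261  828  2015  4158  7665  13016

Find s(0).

50

Δ: 567, 1187, 2143, 3507, 5351
Δ²: 620, 956, 1364, 1844
Δ³: 336, 408, 480
Δ⁴: 72, 72
The fourth differences are constant at 72.
Work back: 336 − 72 = 264;  620 − 264 = 356;  567 − 356 = 211;  261 − 211 = 50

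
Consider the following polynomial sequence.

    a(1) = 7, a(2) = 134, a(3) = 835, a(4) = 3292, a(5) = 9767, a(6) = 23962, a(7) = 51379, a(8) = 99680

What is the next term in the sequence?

179047

127, 701, 2457, 6475, 14195, 27417, 48301
574, 1756, 4018, 7720, 13222, 20884
1182, 2262, 3702, 5502, 7662
1080, 1440, 1800, 2160
360, 360, 360
Constant fifth difference = 360, so extend:
2160 + 360 = 2520;  7662 + 2520 = 10182;  20884 + 10182 = 31066;  48301 + 31066 = 79367;  99680 + 79367 = 179047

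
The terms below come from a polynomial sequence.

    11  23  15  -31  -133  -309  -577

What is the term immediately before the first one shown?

Δ: 12, -8, -46, -102, -176, -268
Δ²: -20, -38, -56, -74, -92
Δ³: -18, -18, -18, -18
The third differences are constant at -18.
Work back: -20 + 18 = -2;  12 + 2 = 14;  11 − 14 = -3

-3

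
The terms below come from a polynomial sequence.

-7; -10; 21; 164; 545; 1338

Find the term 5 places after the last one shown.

20933

First differences: -3, 31, 143, 381, 793
Second differences: 34, 112, 238, 412
Third differences: 78, 126, 174
Fourth differences: 48, 48
The fourth differences are constant (48).
174 + 48 = 222;  412 + 222 = 634;  793 + 634 = 1427;  1338 + 1427 = 2765
222 + 48 = 270;  634 + 270 = 904;  1427 + 904 = 2331;  2765 + 2331 = 5096
270 + 48 = 318;  904 + 318 = 1222;  2331 + 1222 = 3553;  5096 + 3553 = 8649
318 + 48 = 366;  1222 + 366 = 1588;  3553 + 1588 = 5141;  8649 + 5141 = 13790
366 + 48 = 414;  1588 + 414 = 2002;  5141 + 2002 = 7143;  13790 + 7143 = 20933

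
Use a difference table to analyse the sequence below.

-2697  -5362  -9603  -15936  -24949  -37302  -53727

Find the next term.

-75028

First differences: -2665, -4241, -6333, -9013, -12353, -16425
Second differences: -1576, -2092, -2680, -3340, -4072
Third differences: -516, -588, -660, -732
Fourth differences: -72, -72, -72
Constant fourth difference = -72, so extend:
-732 − 72 = -804;  -4072 − 804 = -4876;  -16425 − 4876 = -21301;  -53727 − 21301 = -75028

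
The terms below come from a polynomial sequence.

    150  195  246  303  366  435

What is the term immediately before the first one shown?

First differences: 45  51  57  63  69
Second differences: 6  6  6  6
The second differences are constant at 6.
Work back: 45 − 6 = 39;  150 − 39 = 111

111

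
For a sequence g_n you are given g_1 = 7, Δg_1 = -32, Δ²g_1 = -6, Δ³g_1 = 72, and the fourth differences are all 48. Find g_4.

-35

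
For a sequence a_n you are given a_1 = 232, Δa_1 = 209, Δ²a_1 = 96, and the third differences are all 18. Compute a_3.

746

Build the table forward from the leading diagonal:
D3: 18  18  18
D2: 96  114  132
D1: 209  305  419
a: 232  441  746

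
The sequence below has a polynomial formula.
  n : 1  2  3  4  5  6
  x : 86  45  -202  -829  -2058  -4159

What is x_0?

47

First differences: -41  -247  -627  -1229  -2101
Second differences: -206  -380  -602  -872
Third differences: -174  -222  -270
Fourth differences: -48  -48
The fourth differences are constant at -48.
Work back: -174 + 48 = -126;  -206 + 126 = -80;  -41 + 80 = 39;  86 − 39 = 47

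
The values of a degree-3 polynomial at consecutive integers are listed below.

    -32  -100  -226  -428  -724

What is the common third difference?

-18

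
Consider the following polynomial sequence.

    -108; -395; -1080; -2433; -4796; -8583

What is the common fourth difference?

-72

D1: -287, -685, -1353, -2363, -3787
D2: -398, -668, -1010, -1424
D3: -270, -342, -414
D4: -72, -72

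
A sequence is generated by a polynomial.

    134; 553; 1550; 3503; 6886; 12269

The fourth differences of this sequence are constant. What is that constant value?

First differences: 419, 997, 1953, 3383, 5383
Second differences: 578, 956, 1430, 2000
Third differences: 378, 474, 570
Fourth differences: 96, 96

96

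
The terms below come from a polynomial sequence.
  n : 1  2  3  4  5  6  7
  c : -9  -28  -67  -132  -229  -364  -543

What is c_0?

-4

D1: -19, -39, -65, -97, -135, -179
D2: -20, -26, -32, -38, -44
D3: -6, -6, -6, -6
The third differences are constant at -6.
Work back: -20 + 6 = -14;  -19 + 14 = -5;  -9 + 5 = -4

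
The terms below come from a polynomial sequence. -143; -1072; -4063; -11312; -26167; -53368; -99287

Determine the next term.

-172168

First differences: -929, -2991, -7249, -14855, -27201, -45919
Second differences: -2062, -4258, -7606, -12346, -18718
Third differences: -2196, -3348, -4740, -6372
Fourth differences: -1152, -1392, -1632
Fifth differences: -240, -240
Constant fifth difference = -240, so extend:
-1632 − 240 = -1872;  -6372 − 1872 = -8244;  -18718 − 8244 = -26962;  -45919 − 26962 = -72881;  -99287 − 72881 = -172168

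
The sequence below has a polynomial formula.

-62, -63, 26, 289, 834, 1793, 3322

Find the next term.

5601

Δ: -1, 89, 263, 545, 959, 1529
Δ²: 90, 174, 282, 414, 570
Δ³: 84, 108, 132, 156
Δ⁴: 24, 24, 24
Fourth differences constant at 24.
156 + 24 = 180;  570 + 180 = 750;  1529 + 750 = 2279;  3322 + 2279 = 5601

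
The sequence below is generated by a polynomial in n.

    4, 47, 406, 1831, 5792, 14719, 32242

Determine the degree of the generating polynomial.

43, 359, 1425, 3961, 8927, 17523
316, 1066, 2536, 4966, 8596
750, 1470, 2430, 3630
720, 960, 1200
240, 240
The fifth differences are constant, so the polynomial has degree 5.

5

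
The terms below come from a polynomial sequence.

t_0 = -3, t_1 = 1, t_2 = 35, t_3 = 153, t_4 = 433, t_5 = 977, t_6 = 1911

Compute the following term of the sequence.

First differences: 4  34  118  280  544  934
Second differences: 30  84  162  264  390
Third differences: 54  78  102  126
Fourth differences: 24  24  24
Constant fourth difference = 24, so extend:
126 + 24 = 150;  390 + 150 = 540;  934 + 540 = 1474;  1911 + 1474 = 3385

3385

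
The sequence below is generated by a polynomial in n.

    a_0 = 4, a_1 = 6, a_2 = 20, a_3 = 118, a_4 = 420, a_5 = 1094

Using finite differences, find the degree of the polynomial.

2, 14, 98, 302, 674
12, 84, 204, 372
72, 120, 168
48, 48
The fourth differences are constant, so the polynomial has degree 4.

4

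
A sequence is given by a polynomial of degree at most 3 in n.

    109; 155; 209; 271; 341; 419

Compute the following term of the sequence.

505

First differences: 46  54  62  70  78
Second differences: 8  8  8  8
Second differences constant at 8.
78 + 8 = 86;  419 + 86 = 505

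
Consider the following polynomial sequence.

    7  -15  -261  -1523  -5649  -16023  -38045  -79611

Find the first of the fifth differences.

-480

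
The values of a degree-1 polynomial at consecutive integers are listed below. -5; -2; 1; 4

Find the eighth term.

16

D1: 3 , 3 , 3
Constant first difference = 3, so extend:
4 + 3 = 7
7 + 3 = 10
10 + 3 = 13
13 + 3 = 16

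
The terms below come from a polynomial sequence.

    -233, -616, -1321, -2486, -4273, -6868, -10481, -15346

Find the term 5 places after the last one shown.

-68321

First differences: -383  -705  -1165  -1787  -2595  -3613  -4865
Second differences: -322  -460  -622  -808  -1018  -1252
Third differences: -138  -162  -186  -210  -234
Fourth differences: -24  -24  -24  -24
The fourth differences are constant (-24).
-234 − 24 = -258;  -1252 − 258 = -1510;  -4865 − 1510 = -6375;  -15346 − 6375 = -21721
-258 − 24 = -282;  -1510 − 282 = -1792;  -6375 − 1792 = -8167;  -21721 − 8167 = -29888
-282 − 24 = -306;  -1792 − 306 = -2098;  -8167 − 2098 = -10265;  -29888 − 10265 = -40153
-306 − 24 = -330;  -2098 − 330 = -2428;  -10265 − 2428 = -12693;  -40153 − 12693 = -52846
-330 − 24 = -354;  -2428 − 354 = -2782;  -12693 − 2782 = -15475;  -52846 − 15475 = -68321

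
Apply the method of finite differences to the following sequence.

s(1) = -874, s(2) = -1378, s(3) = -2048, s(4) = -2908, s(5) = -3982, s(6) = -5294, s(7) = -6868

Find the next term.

-8728

D1: -504, -670, -860, -1074, -1312, -1574
D2: -166, -190, -214, -238, -262
D3: -24, -24, -24, -24
Third differences constant at -24.
-262 − 24 = -286;  -1574 − 286 = -1860;  -6868 − 1860 = -8728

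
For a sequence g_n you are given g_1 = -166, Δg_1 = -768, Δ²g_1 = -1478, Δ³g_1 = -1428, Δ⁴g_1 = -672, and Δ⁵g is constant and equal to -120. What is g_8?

Build the table forward from the leading diagonal:
D5: -120  -120  -120  -120  -120  -120  -120  -120
D4: -672  -792  -912  -1032  -1152  -1272  -1392  -1512
D3: -1428  -2100  -2892  -3804  -4836  -5988  -7260  -8652
D2: -1478  -2906  -5006  -7898  -11702  -16538  -22526  -29786
D1: -768  -2246  -5152  -10158  -18056  -29758  -46296  -68822
g: -166  -934  -3180  -8332  -18490  -36546  -66304  -112600

-112600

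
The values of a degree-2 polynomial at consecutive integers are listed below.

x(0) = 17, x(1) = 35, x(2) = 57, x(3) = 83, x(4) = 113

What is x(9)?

323

Δ: 18, 22, 26, 30
Δ²: 4, 4, 4
The second differences are constant (4).
30 + 4 = 34;  113 + 34 = 147
34 + 4 = 38;  147 + 38 = 185
38 + 4 = 42;  185 + 42 = 227
42 + 4 = 46;  227 + 46 = 273
46 + 4 = 50;  273 + 50 = 323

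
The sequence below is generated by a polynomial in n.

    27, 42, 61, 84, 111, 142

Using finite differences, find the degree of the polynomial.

2

First differences: 15, 19, 23, 27, 31
Second differences: 4, 4, 4, 4
The second differences are constant, so the polynomial has degree 2.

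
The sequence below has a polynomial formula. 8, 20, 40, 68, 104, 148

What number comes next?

200

First differences: 12  20  28  36  44
Second differences: 8  8  8  8
Constant second difference = 8, so extend:
44 + 8 = 52;  148 + 52 = 200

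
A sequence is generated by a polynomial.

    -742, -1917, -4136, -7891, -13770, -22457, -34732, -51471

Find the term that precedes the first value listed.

D1: -1175  -2219  -3755  -5879  -8687  -12275  -16739
D2: -1044  -1536  -2124  -2808  -3588  -4464
D3: -492  -588  -684  -780  -876
D4: -96  -96  -96  -96
The fourth differences are constant at -96.
Work back: -492 + 96 = -396;  -1044 + 396 = -648;  -1175 + 648 = -527;  -742 + 527 = -215

-215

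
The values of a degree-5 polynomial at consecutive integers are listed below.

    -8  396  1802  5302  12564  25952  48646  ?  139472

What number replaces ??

84762

Using the first 7 terms:
404, 1406, 3500, 7262, 13388, 22694
1002, 2094, 3762, 6126, 9306
1092, 1668, 2364, 3180
576, 696, 816
120, 120
Constant fifth difference = 120.
Extend forward: 816 + 120 = 936;  3180 + 936 = 4116;  9306 + 4116 = 13422;  22694 + 13422 = 36116;  48646 + 36116 = 84762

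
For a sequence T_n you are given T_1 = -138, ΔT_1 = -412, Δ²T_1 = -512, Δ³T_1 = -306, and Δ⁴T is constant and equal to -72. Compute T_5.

-6154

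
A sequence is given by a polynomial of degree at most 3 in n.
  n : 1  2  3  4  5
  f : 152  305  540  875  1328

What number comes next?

1917

Δ: 153, 235, 335, 453
Δ²: 82, 100, 118
Δ³: 18, 18
Constant third difference = 18, so extend:
118 + 18 = 136;  453 + 136 = 589;  1328 + 589 = 1917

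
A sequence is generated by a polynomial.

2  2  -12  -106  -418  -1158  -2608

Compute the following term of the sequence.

-5122

D1: 0, -14, -94, -312, -740, -1450
D2: -14, -80, -218, -428, -710
D3: -66, -138, -210, -282
D4: -72, -72, -72
The fourth differences are constant (-72).
-282 − 72 = -354;  -710 − 354 = -1064;  -1450 − 1064 = -2514;  -2608 − 2514 = -5122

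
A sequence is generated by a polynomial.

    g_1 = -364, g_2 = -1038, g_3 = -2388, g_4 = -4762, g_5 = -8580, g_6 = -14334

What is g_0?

D1: -674, -1350, -2374, -3818, -5754
D2: -676, -1024, -1444, -1936
D3: -348, -420, -492
D4: -72, -72
The fourth differences are constant at -72.
Work back: -348 + 72 = -276;  -676 + 276 = -400;  -674 + 400 = -274;  -364 + 274 = -90

-90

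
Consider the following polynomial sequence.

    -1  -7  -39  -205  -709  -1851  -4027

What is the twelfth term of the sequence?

-50997

Δ: -6 , -32 , -166 , -504 , -1142 , -2176
Δ²: -26 , -134 , -338 , -638 , -1034
Δ³: -108 , -204 , -300 , -396
Δ⁴: -96 , -96 , -96
Constant fourth difference = -96, so extend:
-396 − 96 = -492;  -1034 − 492 = -1526;  -2176 − 1526 = -3702;  -4027 − 3702 = -7729
-492 − 96 = -588;  -1526 − 588 = -2114;  -3702 − 2114 = -5816;  -7729 − 5816 = -13545
-588 − 96 = -684;  -2114 − 684 = -2798;  -5816 − 2798 = -8614;  -13545 − 8614 = -22159
-684 − 96 = -780;  -2798 − 780 = -3578;  -8614 − 3578 = -12192;  -22159 − 12192 = -34351
-780 − 96 = -876;  -3578 − 876 = -4454;  -12192 − 4454 = -16646;  -34351 − 16646 = -50997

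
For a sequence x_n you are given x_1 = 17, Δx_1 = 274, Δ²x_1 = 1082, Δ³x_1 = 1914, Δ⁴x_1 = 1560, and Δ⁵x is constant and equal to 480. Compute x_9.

Build the table forward from the leading diagonal:
D5: 480  480  480  480  480  480  480  480  480
D4: 1560  2040  2520  3000  3480  3960  4440  4920  5400
D3: 1914  3474  5514  8034  11034  14514  18474  22914  27834
D2: 1082  2996  6470  11984  20018  31052  45566  64040  86954
D1: 274  1356  4352  10822  22806  42824  73876  119442  183482
x: 17  291  1647  5999  16821  39627  82451  156327  275769

275769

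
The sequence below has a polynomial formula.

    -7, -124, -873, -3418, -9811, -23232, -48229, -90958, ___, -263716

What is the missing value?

-159423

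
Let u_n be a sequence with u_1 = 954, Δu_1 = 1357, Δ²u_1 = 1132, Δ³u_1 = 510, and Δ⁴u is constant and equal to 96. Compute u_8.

Build the table forward from the leading diagonal:
D4: 96, 96, 96, 96, 96, 96, 96, 96
D3: 510, 606, 702, 798, 894, 990, 1086, 1182
D2: 1132, 1642, 2248, 2950, 3748, 4642, 5632, 6718
D1: 1357, 2489, 4131, 6379, 9329, 13077, 17719, 23351
u: 954, 2311, 4800, 8931, 15310, 24639, 37716, 55435

55435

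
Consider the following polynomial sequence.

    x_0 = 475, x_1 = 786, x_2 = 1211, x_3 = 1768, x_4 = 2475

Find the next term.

3350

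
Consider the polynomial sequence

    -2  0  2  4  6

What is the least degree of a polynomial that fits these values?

2, 2, 2, 2
The first differences are constant, so the polynomial has degree 1.

1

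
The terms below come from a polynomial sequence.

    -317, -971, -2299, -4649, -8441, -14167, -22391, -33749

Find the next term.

Δ: -654 , -1328 , -2350 , -3792 , -5726 , -8224 , -11358
Δ²: -674 , -1022 , -1442 , -1934 , -2498 , -3134
Δ³: -348 , -420 , -492 , -564 , -636
Δ⁴: -72 , -72 , -72 , -72
Constant fourth difference = -72, so extend:
-636 − 72 = -708;  -3134 − 708 = -3842;  -11358 − 3842 = -15200;  -33749 − 15200 = -48949

-48949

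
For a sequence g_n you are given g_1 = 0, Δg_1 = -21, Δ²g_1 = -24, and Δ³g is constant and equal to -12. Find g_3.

-66

Build the table forward from the leading diagonal:
Third differences: -12, -12, -12
Second differences: -24, -36, -48
First differences: -21, -45, -81
g: 0, -21, -66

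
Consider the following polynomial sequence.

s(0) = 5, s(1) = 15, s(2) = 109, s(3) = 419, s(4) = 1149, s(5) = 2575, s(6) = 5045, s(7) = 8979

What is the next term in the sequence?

10, 94, 310, 730, 1426, 2470, 3934
84, 216, 420, 696, 1044, 1464
132, 204, 276, 348, 420
72, 72, 72, 72
Fourth differences constant at 72.
420 + 72 = 492;  1464 + 492 = 1956;  3934 + 1956 = 5890;  8979 + 5890 = 14869

14869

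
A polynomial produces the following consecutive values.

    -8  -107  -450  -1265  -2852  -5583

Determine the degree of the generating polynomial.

4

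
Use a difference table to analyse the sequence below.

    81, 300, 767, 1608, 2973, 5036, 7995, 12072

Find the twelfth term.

D1: 219 , 467 , 841 , 1365 , 2063 , 2959 , 4077
D2: 248 , 374 , 524 , 698 , 896 , 1118
D3: 126 , 150 , 174 , 198 , 222
D4: 24 , 24 , 24 , 24
Constant fourth difference = 24, so extend:
222 + 24 = 246;  1118 + 246 = 1364;  4077 + 1364 = 5441;  12072 + 5441 = 17513
246 + 24 = 270;  1364 + 270 = 1634;  5441 + 1634 = 7075;  17513 + 7075 = 24588
270 + 24 = 294;  1634 + 294 = 1928;  7075 + 1928 = 9003;  24588 + 9003 = 33591
294 + 24 = 318;  1928 + 318 = 2246;  9003 + 2246 = 11249;  33591 + 11249 = 44840

44840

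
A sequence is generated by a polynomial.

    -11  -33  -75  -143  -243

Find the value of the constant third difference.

-6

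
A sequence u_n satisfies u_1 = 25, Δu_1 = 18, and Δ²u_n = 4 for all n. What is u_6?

155

Build the table forward from the leading diagonal:
Second differences: 4, 4, 4, 4, 4, 4
First differences: 18, 22, 26, 30, 34, 38
u: 25, 43, 65, 91, 121, 155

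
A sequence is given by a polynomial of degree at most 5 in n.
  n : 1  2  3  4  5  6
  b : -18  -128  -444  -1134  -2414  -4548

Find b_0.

Δ: -110  -316  -690  -1280  -2134
Δ²: -206  -374  -590  -854
Δ³: -168  -216  -264
Δ⁴: -48  -48
The fourth differences are constant at -48.
Work back: -168 + 48 = -120;  -206 + 120 = -86;  -110 + 86 = -24;  -18 + 24 = 6

6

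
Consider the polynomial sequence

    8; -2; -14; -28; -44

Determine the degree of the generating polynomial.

D1: -10, -12, -14, -16
D2: -2, -2, -2
The second differences are constant, so the polynomial has degree 2.

2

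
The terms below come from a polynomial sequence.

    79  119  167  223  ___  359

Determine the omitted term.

287

Using the first 4 terms:
D1: 40, 48, 56
D2: 8, 8
Constant second difference = 8.
Extend forward: 56 + 8 = 64;  223 + 64 = 287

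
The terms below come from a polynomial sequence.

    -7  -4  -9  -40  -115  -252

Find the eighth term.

-784

Δ: 3  -5  -31  -75  -137
Δ²: -8  -26  -44  -62
Δ³: -18  -18  -18
The third differences are constant (-18).
-62 − 18 = -80;  -137 − 80 = -217;  -252 − 217 = -469
-80 − 18 = -98;  -217 − 98 = -315;  -469 − 315 = -784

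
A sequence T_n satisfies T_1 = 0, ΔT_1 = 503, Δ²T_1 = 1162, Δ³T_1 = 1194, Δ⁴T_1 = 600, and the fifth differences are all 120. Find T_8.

93233

Build the table forward from the leading diagonal:
D5: 120  120  120  120  120  120  120  120
D4: 600  720  840  960  1080  1200  1320  1440
D3: 1194  1794  2514  3354  4314  5394  6594  7914
D2: 1162  2356  4150  6664  10018  14332  19726  26320
D1: 503  1665  4021  8171  14835  24853  39185  58911
T: 0  503  2168  6189  14360  29195  54048  93233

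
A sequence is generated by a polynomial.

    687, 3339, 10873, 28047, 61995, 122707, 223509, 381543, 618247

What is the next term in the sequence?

2652, 7534, 17174, 33948, 60712, 100802, 158034, 236704
4882, 9640, 16774, 26764, 40090, 57232, 78670
4758, 7134, 9990, 13326, 17142, 21438
2376, 2856, 3336, 3816, 4296
480, 480, 480, 480
Constant fifth difference = 480, so extend:
4296 + 480 = 4776;  21438 + 4776 = 26214;  78670 + 26214 = 104884;  236704 + 104884 = 341588;  618247 + 341588 = 959835

959835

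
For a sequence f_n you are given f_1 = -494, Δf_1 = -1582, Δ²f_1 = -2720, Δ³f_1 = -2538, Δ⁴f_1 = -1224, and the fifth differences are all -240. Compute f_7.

Build the table forward from the leading diagonal:
Δ⁵: -240  -240  -240  -240  -240  -240  -240
Δ⁴: -1224  -1464  -1704  -1944  -2184  -2424  -2664
Δ³: -2538  -3762  -5226  -6930  -8874  -11058  -13482
Δ²: -2720  -5258  -9020  -14246  -21176  -30050  -41108
Δ: -1582  -4302  -9560  -18580  -32826  -54002  -84052
f: -494  -2076  -6378  -15938  -34518  -67344  -121346

-121346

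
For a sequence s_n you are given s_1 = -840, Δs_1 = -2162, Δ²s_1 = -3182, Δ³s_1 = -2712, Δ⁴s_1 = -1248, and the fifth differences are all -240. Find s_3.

Build the table forward from the leading diagonal:
Δ⁵: -240  -240  -240
Δ⁴: -1248  -1488  -1728
Δ³: -2712  -3960  -5448
Δ²: -3182  -5894  -9854
Δ: -2162  -5344  -11238
s: -840  -3002  -8346

-8346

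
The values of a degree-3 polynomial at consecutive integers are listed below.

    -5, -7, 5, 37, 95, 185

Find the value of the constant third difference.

6

Δ: -2, 12, 32, 58, 90
Δ²: 14, 20, 26, 32
Δ³: 6, 6, 6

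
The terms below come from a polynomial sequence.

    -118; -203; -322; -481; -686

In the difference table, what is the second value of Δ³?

First differences: -85, -119, -159, -205
Second differences: -34, -40, -46
Third differences: -6, -6

-6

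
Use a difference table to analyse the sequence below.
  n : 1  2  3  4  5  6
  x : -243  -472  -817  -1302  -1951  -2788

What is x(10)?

-8496

D1: -229, -345, -485, -649, -837
D2: -116, -140, -164, -188
D3: -24, -24, -24
Constant third difference = -24, so extend:
-188 − 24 = -212;  -837 − 212 = -1049;  -2788 − 1049 = -3837
-212 − 24 = -236;  -1049 − 236 = -1285;  -3837 − 1285 = -5122
-236 − 24 = -260;  -1285 − 260 = -1545;  -5122 − 1545 = -6667
-260 − 24 = -284;  -1545 − 284 = -1829;  -6667 − 1829 = -8496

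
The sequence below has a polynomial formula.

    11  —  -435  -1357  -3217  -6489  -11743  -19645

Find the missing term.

Using the last 6 terms:
D1: -922  -1860  -3272  -5254  -7902
D2: -938  -1412  -1982  -2648
D3: -474  -570  -666
D4: -96  -96
Constant fourth difference = -96.
Extend backward: -474 + 96 = -378;  -938 + 378 = -560;  -922 + 560 = -362;  -435 + 362 = -73

-73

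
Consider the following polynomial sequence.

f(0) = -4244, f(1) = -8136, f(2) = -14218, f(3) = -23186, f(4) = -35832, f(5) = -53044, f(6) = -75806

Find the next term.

-105198

D1: -3892, -6082, -8968, -12646, -17212, -22762
D2: -2190, -2886, -3678, -4566, -5550
D3: -696, -792, -888, -984
D4: -96, -96, -96
Fourth differences constant at -96.
-984 − 96 = -1080;  -5550 − 1080 = -6630;  -22762 − 6630 = -29392;  -75806 − 29392 = -105198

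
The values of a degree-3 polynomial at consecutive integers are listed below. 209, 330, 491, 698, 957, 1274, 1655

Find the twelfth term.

First differences: 121, 161, 207, 259, 317, 381
Second differences: 40, 46, 52, 58, 64
Third differences: 6, 6, 6, 6
The third differences are constant (6).
64 + 6 = 70;  381 + 70 = 451;  1655 + 451 = 2106
70 + 6 = 76;  451 + 76 = 527;  2106 + 527 = 2633
76 + 6 = 82;  527 + 82 = 609;  2633 + 609 = 3242
82 + 6 = 88;  609 + 88 = 697;  3242 + 697 = 3939
88 + 6 = 94;  697 + 94 = 791;  3939 + 791 = 4730

4730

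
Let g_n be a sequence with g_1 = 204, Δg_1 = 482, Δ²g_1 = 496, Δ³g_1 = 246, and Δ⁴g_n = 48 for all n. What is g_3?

Build the table forward from the leading diagonal:
D4: 48, 48, 48
D3: 246, 294, 342
D2: 496, 742, 1036
D1: 482, 978, 1720
g: 204, 686, 1664

1664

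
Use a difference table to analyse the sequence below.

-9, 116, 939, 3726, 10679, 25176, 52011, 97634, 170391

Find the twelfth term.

First differences: 125 , 823 , 2787 , 6953 , 14497 , 26835 , 45623 , 72757
Second differences: 698 , 1964 , 4166 , 7544 , 12338 , 18788 , 27134
Third differences: 1266 , 2202 , 3378 , 4794 , 6450 , 8346
Fourth differences: 936 , 1176 , 1416 , 1656 , 1896
Fifth differences: 240 , 240 , 240 , 240
Constant fifth difference = 240, so extend:
1896 + 240 = 2136;  8346 + 2136 = 10482;  27134 + 10482 = 37616;  72757 + 37616 = 110373;  170391 + 110373 = 280764
2136 + 240 = 2376;  10482 + 2376 = 12858;  37616 + 12858 = 50474;  110373 + 50474 = 160847;  280764 + 160847 = 441611
2376 + 240 = 2616;  12858 + 2616 = 15474;  50474 + 15474 = 65948;  160847 + 65948 = 226795;  441611 + 226795 = 668406

668406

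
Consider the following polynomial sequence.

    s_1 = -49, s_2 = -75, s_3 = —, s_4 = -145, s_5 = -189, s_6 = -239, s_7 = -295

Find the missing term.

Using the last 4 terms:
D1: -44  -50  -56
D2: -6  -6
Constant second difference = -6.
Extend backward: -44 + 6 = -38;  -145 + 38 = -107

-107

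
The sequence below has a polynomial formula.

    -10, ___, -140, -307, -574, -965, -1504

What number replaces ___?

-49

Using the last 5 terms:
-167, -267, -391, -539
-100, -124, -148
-24, -24
Constant third difference = -24.
Extend backward: -100 + 24 = -76;  -167 + 76 = -91;  -140 + 91 = -49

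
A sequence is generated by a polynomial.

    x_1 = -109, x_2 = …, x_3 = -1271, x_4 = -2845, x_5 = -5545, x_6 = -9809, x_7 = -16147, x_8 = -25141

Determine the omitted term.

-457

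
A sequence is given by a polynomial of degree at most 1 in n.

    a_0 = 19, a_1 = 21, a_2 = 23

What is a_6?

31

D1: 2 , 2
Constant first difference = 2, so extend:
23 + 2 = 25
25 + 2 = 27
27 + 2 = 29
29 + 2 = 31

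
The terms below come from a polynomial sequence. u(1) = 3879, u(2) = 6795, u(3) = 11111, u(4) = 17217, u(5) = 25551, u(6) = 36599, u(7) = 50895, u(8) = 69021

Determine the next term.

91607

D1: 2916  4316  6106  8334  11048  14296  18126
D2: 1400  1790  2228  2714  3248  3830
D3: 390  438  486  534  582
D4: 48  48  48  48
Constant fourth difference = 48, so extend:
582 + 48 = 630;  3830 + 630 = 4460;  18126 + 4460 = 22586;  69021 + 22586 = 91607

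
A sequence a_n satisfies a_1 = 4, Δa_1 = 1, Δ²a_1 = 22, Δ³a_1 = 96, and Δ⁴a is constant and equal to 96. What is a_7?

Build the table forward from the leading diagonal:
Δ⁴: 96, 96, 96, 96, 96, 96, 96
Δ³: 96, 192, 288, 384, 480, 576, 672
Δ²: 22, 118, 310, 598, 982, 1462, 2038
Δ: 1, 23, 141, 451, 1049, 2031, 3493
a: 4, 5, 28, 169, 620, 1669, 3700

3700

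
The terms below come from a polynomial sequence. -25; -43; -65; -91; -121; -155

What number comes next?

First differences: -18, -22, -26, -30, -34
Second differences: -4, -4, -4, -4
Constant second difference = -4, so extend:
-34 − 4 = -38;  -155 − 38 = -193

-193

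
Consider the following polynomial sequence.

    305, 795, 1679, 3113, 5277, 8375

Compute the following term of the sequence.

12635

D1: 490  884  1434  2164  3098
D2: 394  550  730  934
D3: 156  180  204
D4: 24  24
Fourth differences constant at 24.
204 + 24 = 228;  934 + 228 = 1162;  3098 + 1162 = 4260;  8375 + 4260 = 12635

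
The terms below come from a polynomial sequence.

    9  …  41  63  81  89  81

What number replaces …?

Using the last 5 terms:
Δ: 22, 18, 8, -8
Δ²: -4, -10, -16
Δ³: -6, -6
Constant third difference = -6.
Extend backward: -4 + 6 = 2;  22 − 2 = 20;  41 − 20 = 21

21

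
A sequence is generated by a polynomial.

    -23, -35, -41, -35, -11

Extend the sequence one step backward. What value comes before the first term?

-11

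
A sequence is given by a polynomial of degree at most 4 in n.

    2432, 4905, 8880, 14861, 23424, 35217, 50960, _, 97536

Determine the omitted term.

71445

Using the first 7 terms:
First differences: 2473  3975  5981  8563  11793  15743
Second differences: 1502  2006  2582  3230  3950
Third differences: 504  576  648  720
Fourth differences: 72  72  72
Constant fourth difference = 72.
Extend forward: 720 + 72 = 792;  3950 + 792 = 4742;  15743 + 4742 = 20485;  50960 + 20485 = 71445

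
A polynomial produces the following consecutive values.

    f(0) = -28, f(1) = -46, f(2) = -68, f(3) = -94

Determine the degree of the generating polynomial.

-18, -22, -26
-4, -4
The second differences are constant, so the polynomial has degree 2.

2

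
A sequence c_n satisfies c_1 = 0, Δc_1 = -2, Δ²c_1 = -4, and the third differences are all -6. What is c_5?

-56

Build the table forward from the leading diagonal:
D3: -6, -6, -6, -6, -6
D2: -4, -10, -16, -22, -28
D1: -2, -6, -16, -32, -54
c: 0, -2, -8, -24, -56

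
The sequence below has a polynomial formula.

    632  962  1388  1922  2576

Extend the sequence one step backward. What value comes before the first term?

386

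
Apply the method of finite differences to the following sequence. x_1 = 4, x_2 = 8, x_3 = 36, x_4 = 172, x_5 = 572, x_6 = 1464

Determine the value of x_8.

First differences: 4, 28, 136, 400, 892
Second differences: 24, 108, 264, 492
Third differences: 84, 156, 228
Fourth differences: 72, 72
The fourth differences are constant (72).
228 + 72 = 300;  492 + 300 = 792;  892 + 792 = 1684;  1464 + 1684 = 3148
300 + 72 = 372;  792 + 372 = 1164;  1684 + 1164 = 2848;  3148 + 2848 = 5996

5996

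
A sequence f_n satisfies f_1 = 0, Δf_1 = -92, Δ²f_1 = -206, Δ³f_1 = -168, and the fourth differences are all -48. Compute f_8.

Build the table forward from the leading diagonal:
D4: -48, -48, -48, -48, -48, -48, -48, -48
D3: -168, -216, -264, -312, -360, -408, -456, -504
D2: -206, -374, -590, -854, -1166, -1526, -1934, -2390
D1: -92, -298, -672, -1262, -2116, -3282, -4808, -6742
f: 0, -92, -390, -1062, -2324, -4440, -7722, -12530

-12530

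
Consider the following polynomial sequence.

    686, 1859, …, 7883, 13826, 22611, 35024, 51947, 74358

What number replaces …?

Using the last 6 terms:
5943  8785  12413  16923  22411
2842  3628  4510  5488
786  882  978
96  96
Constant fourth difference = 96.
Extend backward: 786 − 96 = 690;  2842 − 690 = 2152;  5943 − 2152 = 3791;  7883 − 3791 = 4092

4092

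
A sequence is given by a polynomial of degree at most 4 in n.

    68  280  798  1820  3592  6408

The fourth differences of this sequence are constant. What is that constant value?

Δ: 212, 518, 1022, 1772, 2816
Δ²: 306, 504, 750, 1044
Δ³: 198, 246, 294
Δ⁴: 48, 48

48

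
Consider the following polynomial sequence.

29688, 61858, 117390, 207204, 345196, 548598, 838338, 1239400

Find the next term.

First differences: 32170 , 55532 , 89814 , 137992 , 203402 , 289740 , 401062
Second differences: 23362 , 34282 , 48178 , 65410 , 86338 , 111322
Third differences: 10920 , 13896 , 17232 , 20928 , 24984
Fourth differences: 2976 , 3336 , 3696 , 4056
Fifth differences: 360 , 360 , 360
Fifth differences constant at 360.
4056 + 360 = 4416;  24984 + 4416 = 29400;  111322 + 29400 = 140722;  401062 + 140722 = 541784;  1239400 + 541784 = 1781184

1781184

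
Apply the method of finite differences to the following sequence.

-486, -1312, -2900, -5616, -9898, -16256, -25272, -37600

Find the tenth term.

D1: -826 , -1588 , -2716 , -4282 , -6358 , -9016 , -12328
D2: -762 , -1128 , -1566 , -2076 , -2658 , -3312
D3: -366 , -438 , -510 , -582 , -654
D4: -72 , -72 , -72 , -72
The fourth differences are constant (-72).
-654 − 72 = -726;  -3312 − 726 = -4038;  -12328 − 4038 = -16366;  -37600 − 16366 = -53966
-726 − 72 = -798;  -4038 − 798 = -4836;  -16366 − 4836 = -21202;  -53966 − 21202 = -75168

-75168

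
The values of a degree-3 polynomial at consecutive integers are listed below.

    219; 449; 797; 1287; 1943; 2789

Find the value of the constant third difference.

First differences: 230, 348, 490, 656, 846
Second differences: 118, 142, 166, 190
Third differences: 24, 24, 24

24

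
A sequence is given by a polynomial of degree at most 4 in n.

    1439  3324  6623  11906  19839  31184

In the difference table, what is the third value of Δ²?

2650

Δ: 1885, 3299, 5283, 7933, 11345
Δ²: 1414, 1984, 2650, 3412
Δ³: 570, 666, 762
Δ⁴: 96, 96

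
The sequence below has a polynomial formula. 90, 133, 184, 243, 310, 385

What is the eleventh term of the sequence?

880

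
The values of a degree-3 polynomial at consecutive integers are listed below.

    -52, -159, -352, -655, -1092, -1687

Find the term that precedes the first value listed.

-7

D1: -107  -193  -303  -437  -595
D2: -86  -110  -134  -158
D3: -24  -24  -24
The third differences are constant at -24.
Work back: -86 + 24 = -62;  -107 + 62 = -45;  -52 + 45 = -7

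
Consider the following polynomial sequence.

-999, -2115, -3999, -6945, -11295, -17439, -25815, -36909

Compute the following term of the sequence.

Δ: -1116, -1884, -2946, -4350, -6144, -8376, -11094
Δ²: -768, -1062, -1404, -1794, -2232, -2718
Δ³: -294, -342, -390, -438, -486
Δ⁴: -48, -48, -48, -48
Fourth differences constant at -48.
-486 − 48 = -534;  -2718 − 534 = -3252;  -11094 − 3252 = -14346;  -36909 − 14346 = -51255

-51255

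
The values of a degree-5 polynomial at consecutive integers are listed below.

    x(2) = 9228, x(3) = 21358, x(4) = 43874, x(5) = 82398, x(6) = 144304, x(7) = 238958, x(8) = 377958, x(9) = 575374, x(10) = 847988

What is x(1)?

D1: 12130, 22516, 38524, 61906, 94654, 139000, 197416, 272614
D2: 10386, 16008, 23382, 32748, 44346, 58416, 75198
D3: 5622, 7374, 9366, 11598, 14070, 16782
D4: 1752, 1992, 2232, 2472, 2712
D5: 240, 240, 240, 240
The fifth differences are constant at 240.
Work back: 1752 − 240 = 1512;  5622 − 1512 = 4110;  10386 − 4110 = 6276;  12130 − 6276 = 5854;  9228 − 5854 = 3374

3374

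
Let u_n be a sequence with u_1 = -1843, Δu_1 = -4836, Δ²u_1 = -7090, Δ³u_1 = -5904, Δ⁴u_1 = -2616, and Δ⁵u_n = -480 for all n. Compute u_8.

-492865

Build the table forward from the leading diagonal:
Fifth differences: -480, -480, -480, -480, -480, -480, -480, -480
Fourth differences: -2616, -3096, -3576, -4056, -4536, -5016, -5496, -5976
Third differences: -5904, -8520, -11616, -15192, -19248, -23784, -28800, -34296
Second differences: -7090, -12994, -21514, -33130, -48322, -67570, -91354, -120154
First differences: -4836, -11926, -24920, -46434, -79564, -127886, -195456, -286810
u: -1843, -6679, -18605, -43525, -89959, -169523, -297409, -492865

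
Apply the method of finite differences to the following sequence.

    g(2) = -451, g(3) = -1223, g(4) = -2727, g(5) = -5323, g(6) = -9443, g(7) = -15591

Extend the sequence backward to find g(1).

-123

Δ: -772  -1504  -2596  -4120  -6148
Δ²: -732  -1092  -1524  -2028
Δ³: -360  -432  -504
Δ⁴: -72  -72
The fourth differences are constant at -72.
Work back: -360 + 72 = -288;  -732 + 288 = -444;  -772 + 444 = -328;  -451 + 328 = -123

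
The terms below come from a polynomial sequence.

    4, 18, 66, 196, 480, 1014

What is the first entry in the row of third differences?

48

D1: 14, 48, 130, 284, 534
D2: 34, 82, 154, 250
D3: 48, 72, 96
D4: 24, 24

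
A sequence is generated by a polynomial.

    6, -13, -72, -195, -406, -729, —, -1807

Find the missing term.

Using the first 6 terms:
D1: -19  -59  -123  -211  -323
D2: -40  -64  -88  -112
D3: -24  -24  -24
Constant third difference = -24.
Extend forward: -112 − 24 = -136;  -323 − 136 = -459;  -729 − 459 = -1188

-1188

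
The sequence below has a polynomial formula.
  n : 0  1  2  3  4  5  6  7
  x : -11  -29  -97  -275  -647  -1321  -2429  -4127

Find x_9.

-10037

-18 , -68 , -178 , -372 , -674 , -1108 , -1698
-50 , -110 , -194 , -302 , -434 , -590
-60 , -84 , -108 , -132 , -156
-24 , -24 , -24 , -24
The fourth differences are constant (-24).
-156 − 24 = -180;  -590 − 180 = -770;  -1698 − 770 = -2468;  -4127 − 2468 = -6595
-180 − 24 = -204;  -770 − 204 = -974;  -2468 − 974 = -3442;  -6595 − 3442 = -10037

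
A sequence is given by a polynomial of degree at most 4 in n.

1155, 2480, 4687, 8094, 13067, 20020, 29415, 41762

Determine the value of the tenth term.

77592

1325, 2207, 3407, 4973, 6953, 9395, 12347
882, 1200, 1566, 1980, 2442, 2952
318, 366, 414, 462, 510
48, 48, 48, 48
Fourth differences constant at 48.
510 + 48 = 558;  2952 + 558 = 3510;  12347 + 3510 = 15857;  41762 + 15857 = 57619
558 + 48 = 606;  3510 + 606 = 4116;  15857 + 4116 = 19973;  57619 + 19973 = 77592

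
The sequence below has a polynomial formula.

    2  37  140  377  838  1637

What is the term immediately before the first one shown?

-7

35, 103, 237, 461, 799
68, 134, 224, 338
66, 90, 114
24, 24
The fourth differences are constant at 24.
Work back: 66 − 24 = 42;  68 − 42 = 26;  35 − 26 = 9;  2 − 9 = -7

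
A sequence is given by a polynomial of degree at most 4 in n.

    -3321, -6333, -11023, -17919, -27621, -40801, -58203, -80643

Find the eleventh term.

-187431

Δ: -3012 , -4690 , -6896 , -9702 , -13180 , -17402 , -22440
Δ²: -1678 , -2206 , -2806 , -3478 , -4222 , -5038
Δ³: -528 , -600 , -672 , -744 , -816
Δ⁴: -72 , -72 , -72 , -72
Fourth differences constant at -72.
-816 − 72 = -888;  -5038 − 888 = -5926;  -22440 − 5926 = -28366;  -80643 − 28366 = -109009
-888 − 72 = -960;  -5926 − 960 = -6886;  -28366 − 6886 = -35252;  -109009 − 35252 = -144261
-960 − 72 = -1032;  -6886 − 1032 = -7918;  -35252 − 7918 = -43170;  -144261 − 43170 = -187431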